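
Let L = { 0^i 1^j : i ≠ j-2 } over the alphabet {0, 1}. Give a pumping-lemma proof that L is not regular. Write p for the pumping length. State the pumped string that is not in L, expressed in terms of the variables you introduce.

Suppose for contradiction that L is regular, and let p be the pumping length.
Choose w = 0^p 1^{p+p!+2}. Since p ≠ (p+p!+2)-2 = p+p!, w ∈ L; and |w| ≥ p.
The pumping lemma gives a decomposition w = xyz where |xy| ≤ p and |y| > 0.
The first p characters of w are 0's, so xy (and hence y) consists only of 0's. Write y = 0^k, 1 ≤ k ≤ p.
Since 1 ≤ k ≤ p, k divides p!; set t = 1 + p!/k. Then xy^t z has p + (p!/k)·k = p + p! copies of 0. Now the 0-count is p+p! and (1-count)-2 = (p+p!+2)-2 = p+p!, so i ≠ j-2 fails. So xy^t z = 0^{p+p!} 1^{p+p!+2} ∉ L.
This contradicts the pumping lemma, so L is not regular.

0^{p+p!} 1^{p+p!+2}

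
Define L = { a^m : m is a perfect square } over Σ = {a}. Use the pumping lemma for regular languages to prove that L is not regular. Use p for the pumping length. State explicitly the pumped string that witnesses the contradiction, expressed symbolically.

a^{p²+k}

Toward a contradiction, assume L is regular with pumping length p.
Take w = a^{p²} ∈ L with |w| = p² ≥ p.
By the pumping lemma, w = xyz with |xy| ≤ p and |y| > 0.
Then y = a^k for some k with 1 ≤ k ≤ p.
Pump with i = 2: xy^2z = a^{p²+k}. Since 1 ≤ k ≤ p, p² < p²+k ≤ p²+p < (p+1)², so p²+k lies strictly between consecutive squares and is not a perfect square. So xy^2z ∉ L.
This contradicts the pumping lemma, so L is not regular.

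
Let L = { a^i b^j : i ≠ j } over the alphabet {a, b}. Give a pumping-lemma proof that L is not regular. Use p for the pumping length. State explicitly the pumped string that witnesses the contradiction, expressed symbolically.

a^{p+p!} b^{p+p!}

Toward a contradiction, assume L is regular with pumping length p.
Choose w = a^p b^{p+p!}. Since p ≠ p+p!, w ∈ L; and |w| ≥ p.
Write w = xyz as guaranteed by the lemma, with |xy| ≤ p and y is nonempty.
Because |xy| ≤ p and w begins with p copies of a, we have y = a^k with 1 ≤ k ≤ p.
Since 1 ≤ k ≤ p, k divides p!; set t = 1 + p!/k. Then xy^t z has p + (p!/k)·k = p + p! copies of a. Now the a-count equals the b-count, so i ≠ j fails. So xy^t z = a^{p+p!} b^{p+p!} ∉ L.
This contradicts the pumping lemma, so L is not regular.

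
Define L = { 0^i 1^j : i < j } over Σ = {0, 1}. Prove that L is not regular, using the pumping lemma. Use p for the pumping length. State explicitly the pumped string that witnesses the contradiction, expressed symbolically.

Suppose for contradiction that L is regular, and let p be the pumping length.
Choose w = 0^p 1^{p+1} ∈ L, with |w| = 2p+1 ≥ p.
By the pumping lemma, w = xyz with |xy| ≤ p and |y| > 0.
The first p characters of w are 0's, so xy (and hence y) consists only of 0's. Write y = 0^k, 1 ≤ k ≤ p.
Consider xy^2z = 0^{p+k} 1^{p+1}. Since k ≥ 1, the 0-count p+k is at least p+1, so i < j fails; thus xy^2z ∉ L.
Contradiction. Therefore L is not regular.

0^{p+k} 1^{p+1}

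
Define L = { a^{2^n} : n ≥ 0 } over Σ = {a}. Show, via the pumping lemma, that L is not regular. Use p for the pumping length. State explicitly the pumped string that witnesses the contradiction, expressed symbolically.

a^{2^p+k}

Suppose for contradiction that L is regular, and let p be the pumping length.
Take w = a^{2^p} ∈ L with |w| = 2^p ≥ p.
By the pumping lemma, w = xyz with |xy| ≤ p and y is nonempty.
Then y = a^k for some k with 1 ≤ k ≤ p.
Pump with i = 2: xy^2z = a^{2^p+k}. Since 1 ≤ k ≤ p < 2^p, we have 2^p < 2^p+k < 2^{p+1}, so 2^p+k is not a power of 2. So xy^2z ∉ L.
Contradiction. Therefore L is not regular.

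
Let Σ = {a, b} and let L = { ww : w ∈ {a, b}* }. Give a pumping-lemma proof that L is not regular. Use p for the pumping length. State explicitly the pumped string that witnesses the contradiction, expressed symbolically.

Suppose for contradiction that L is regular, and let p be the pumping length.
Take w = a^p b^p a^p b^p = uu where u = a^pb^p; then w ∈ L and |w| = 4p ≥ p.
By the pumping lemma, w = xyz with |xy| ≤ p and |y| > 0.
The first p characters of w are a's, so xy (and hence y) consists only of a's. Write y = a^k, 1 ≤ k ≤ p.
Pump with i = 2: xy^2z = a^{p+k} b^p a^p b^p, of length 4p+k. Suppose this equals vv. The string starts with a and ends with b, so v does too; thus the boundary between the two copies of v is a b→a transition. There is exactly one such transition, at position 2p+k, so |v| = 2p+k and |vv| = 4p+2k ≠ 4p+k since k ≥ 1. So xy^2z ∉ L.
This contradicts the pumping lemma, so L is not regular.

a^{p+k} b^p a^p b^p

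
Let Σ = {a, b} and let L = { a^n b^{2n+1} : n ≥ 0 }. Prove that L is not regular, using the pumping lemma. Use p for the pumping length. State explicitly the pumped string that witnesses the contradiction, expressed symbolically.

Assume L is regular; let p be its pumping constant.
Take w = a^p b^{2p+1}. Then w ∈ L and |w| = 3p+1 ≥ p.
The pumping lemma gives a decomposition w = xyz where |xy| ≤ p and |y| > 0.
Since the first p symbols of w are all a's and |xy| ≤ p, y lies entirely in the leading a-block: y = a^k for some k with 1 ≤ k ≤ p.
Pump with i = 2: xy^2z = a^{p+k} b^{2p+1}. For this to lie in L we would need 2p+1 = 2(p+k)+1, which forces k = 0. But k ≥ 1, so xy^2z ∉ L.
This is a contradiction; hence L is not regular.

a^{p+k} b^{2p+1}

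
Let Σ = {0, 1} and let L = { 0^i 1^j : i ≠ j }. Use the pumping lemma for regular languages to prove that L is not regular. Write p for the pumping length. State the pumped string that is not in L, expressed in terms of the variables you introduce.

0^{p+p!} 1^{p+p!}

Assume L is regular. Let p be the pumping length given by the pumping lemma.
Choose w = 0^p 1^{p+p!}. Since p ≠ p+p!, w ∈ L; and |w| ≥ p.
Write w = xyz as guaranteed by the lemma, with |xy| ≤ p and |y| ≥ 1.
The first p characters of w are 0's, so xy (and hence y) consists only of 0's. Write y = 0^k, 1 ≤ k ≤ p.
Since 1 ≤ k ≤ p, k divides p!; set t = 1 + p!/k. Then xy^t z has p + (p!/k)·k = p + p! copies of 0. Now the 0-count equals the 1-count, so i ≠ j fails. So xy^t z = 0^{p+p!} 1^{p+p!} ∉ L.
This is a contradiction; hence L is not regular.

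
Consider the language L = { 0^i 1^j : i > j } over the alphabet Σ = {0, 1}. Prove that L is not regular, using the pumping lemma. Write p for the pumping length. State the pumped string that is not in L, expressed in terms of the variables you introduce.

0^{p+1-k} 1^p

Suppose for contradiction that L is regular, and let p be the pumping length.
Choose w = 0^{p+1} 1^p ∈ L, with |w| = 2p+1 ≥ p.
By the pumping lemma, w = xyz with |xy| ≤ p and |y| ≥ 1.
Because |xy| ≤ p and w begins with p copies of 0, we have y = 0^k with 1 ≤ k ≤ p.
Consider xy^0z = xz = 0^{p+1-k} 1^p. Since k ≥ 1, the 0-count p+1-k is at most p, so i > j fails; thus xz ∉ L.
Contradiction. Therefore L is not regular.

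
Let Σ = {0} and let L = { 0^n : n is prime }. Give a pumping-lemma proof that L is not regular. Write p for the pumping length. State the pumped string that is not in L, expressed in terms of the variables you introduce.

Assume L is regular; let p be its pumping constant.
Let q be a prime with q ≥ p+2 (infinitely many primes exist), and take w = 0^q ∈ L with |w| = q ≥ p.
The pumping lemma gives a decomposition w = xyz where |xy| ≤ p and |y| > 0.
Then y = 0^k for some k with 1 ≤ k ≤ p.
Since 1 ≤ k ≤ p, |xz| = q-k. Pump with i = q+1: |xy^{q+1}z| = (q-k)+(q+1)k = q+qk = q(1+k), which is composite (both factors ≥ 2). So xy^{q+1}z = 0^{q(1+k)} ∉ L.
This contradicts the pumping lemma, so L is not regular.

0^{q(1+k)}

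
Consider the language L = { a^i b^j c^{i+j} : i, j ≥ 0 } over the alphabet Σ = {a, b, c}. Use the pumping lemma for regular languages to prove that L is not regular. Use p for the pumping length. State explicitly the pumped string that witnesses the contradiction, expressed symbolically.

Assume L is regular. Let p be the pumping length given by the pumping lemma.
Take w = a^p b^p c^{2p} ∈ L (with i=j=p, i+j=2p), |w| = 4p ≥ p.
By the pumping lemma, w = xyz with |xy| ≤ p and |y| > 0.
Since the first p symbols of w are all a's and |xy| ≤ p, y lies entirely in the leading a-block: y = a^k for some k with 1 ≤ k ≤ p.
Consider xy^2z = a^{p+k} b^p c^{2p}. Now the a- and b-counts sum to 2p+k, but the c-count is 2p ≠ 2p+k. So xy^2z ∉ L.
This is a contradiction; hence L is not regular.

a^{p+k} b^p c^{2p}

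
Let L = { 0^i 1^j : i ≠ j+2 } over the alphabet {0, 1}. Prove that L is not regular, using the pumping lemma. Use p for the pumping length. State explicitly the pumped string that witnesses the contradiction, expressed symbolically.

0^{p+p!} 1^{p+p!-2}

Toward a contradiction, assume L is regular with pumping length p.
Choose w = 0^p 1^{p+p!-2}. Since p ≠ (p+p!-2)+2 = p+p!, w ∈ L; and |w| ≥ p.
Write w = xyz as guaranteed by the lemma, with |xy| ≤ p and y is nonempty.
Because |xy| ≤ p and w begins with p copies of 0, we have y = 0^k with 1 ≤ k ≤ p.
Since 1 ≤ k ≤ p, k divides p!; set t = 1 + p!/k. Then xy^t z has p + (p!/k)·k = p + p! copies of 0. Now the 0-count is p+p! and (1-count)+2 = (p+p!-2)+2 = p+p!, so i ≠ j+2 fails. So xy^t z = 0^{p+p!} 1^{p+p!-2} ∉ L.
This is a contradiction; hence L is not regular.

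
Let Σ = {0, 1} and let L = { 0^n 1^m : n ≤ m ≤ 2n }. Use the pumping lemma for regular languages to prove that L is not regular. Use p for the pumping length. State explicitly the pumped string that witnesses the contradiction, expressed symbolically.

Toward a contradiction, assume L is regular with pumping length p.
Take w = 0^p 1^p ∈ L (since p ≤ p ≤ 2p), with |w| = 2p ≥ p.
By the pumping lemma, w = xyz with |xy| ≤ p and y is nonempty.
Because |xy| ≤ p and w begins with p copies of 0, we have y = 0^k with 1 ≤ k ≤ p.
Pump with i = 2: xy^2z = 0^{p+k} 1^p. Now n = p+k > p = m, so the condition n ≤ m fails. Thus xy^2z ∉ L.
Contradiction. Therefore L is not regular.

0^{p+k} 1^p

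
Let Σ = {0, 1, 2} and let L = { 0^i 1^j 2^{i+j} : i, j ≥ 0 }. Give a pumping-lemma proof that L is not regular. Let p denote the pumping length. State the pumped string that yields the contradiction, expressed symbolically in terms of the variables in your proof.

Suppose for contradiction that L is regular, and let p be the pumping length.
Take w = 0^p 1^p 2^{2p} ∈ L (with i=j=p, i+j=2p), |w| = 4p ≥ p.
By the pumping lemma, w = xyz with |xy| ≤ p and |y| ≥ 1.
Because |xy| ≤ p and w begins with p copies of 0, we have y = 0^k with 1 ≤ k ≤ p.
Consider xy^2z = 0^{p+k} 1^p 2^{2p}. Now the 0- and 1-counts sum to 2p+k, but the 2-count is 2p ≠ 2p+k. So xy^2z ∉ L.
This contradicts the pumping lemma, so L is not regular.

0^{p+k} 1^p 2^{2p}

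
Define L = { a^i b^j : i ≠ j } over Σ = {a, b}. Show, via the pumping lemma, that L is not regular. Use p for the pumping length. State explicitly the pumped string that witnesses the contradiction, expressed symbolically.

a^{p+p!} b^{p+p!}

Suppose for contradiction that L is regular, and let p be the pumping length.
Choose w = a^p b^{p+p!}. Since p ≠ p+p!, w ∈ L; and |w| ≥ p.
By the pumping lemma, w = xyz with |xy| ≤ p and y is nonempty.
Since the first p symbols of w are all a's and |xy| ≤ p, y lies entirely in the leading a-block: y = a^k for some k with 1 ≤ k ≤ p.
Since 1 ≤ k ≤ p, k divides p!; set t = 1 + p!/k. Then xy^t z has p + (p!/k)·k = p + p! copies of a. Now the a-count equals the b-count, so i ≠ j fails. So xy^t z = a^{p+p!} b^{p+p!} ∉ L.
This is a contradiction; hence L is not regular.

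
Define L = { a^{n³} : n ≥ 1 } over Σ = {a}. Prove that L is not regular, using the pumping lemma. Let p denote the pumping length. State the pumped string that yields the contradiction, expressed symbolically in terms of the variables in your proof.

Toward a contradiction, assume L is regular with pumping length p.
Take w = a^{p³} ∈ L with |w| = p³ ≥ p.
The pumping lemma gives a decomposition w = xyz where |xy| ≤ p and y is nonempty.
Then y = a^k for some k with 1 ≤ k ≤ p.
Pump with i = 2: xy^2z = a^{p³+k}. Since 1 ≤ k ≤ p, p³ < p³+k ≤ p³+p < p³+3p²+3p+1 = (p+1)³, so p³+k is not a perfect cube. So xy^2z ∉ L.
Contradiction. Therefore L is not regular.

a^{p³+k}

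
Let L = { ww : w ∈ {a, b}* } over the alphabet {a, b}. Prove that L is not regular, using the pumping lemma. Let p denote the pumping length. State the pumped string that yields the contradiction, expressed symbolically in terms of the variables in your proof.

Assume L is regular. Let p be the pumping length given by the pumping lemma.
Take w = a^p b^p a^p b^p = uu where u = a^pb^p; then w ∈ L and |w| = 4p ≥ p.
The pumping lemma gives a decomposition w = xyz where |xy| ≤ p and y is nonempty.
Because |xy| ≤ p and w begins with p copies of a, we have y = a^k with 1 ≤ k ≤ p.
Pump with i = 2: xy^2z = a^{p+k} b^p a^p b^p, of length 4p+k. Suppose this equals vv. The string starts with a and ends with b, so v does too; thus the boundary between the two copies of v is a b→a transition. There is exactly one such transition, at position 2p+k, so |v| = 2p+k and |vv| = 4p+2k ≠ 4p+k since k ≥ 1. So xy^2z ∉ L.
This is a contradiction; hence L is not regular.

a^{p+k} b^p a^p b^p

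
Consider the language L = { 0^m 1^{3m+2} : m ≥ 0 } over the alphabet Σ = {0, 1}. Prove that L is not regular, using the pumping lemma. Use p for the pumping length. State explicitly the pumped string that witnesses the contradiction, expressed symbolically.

0^{p+k} 1^{3p+2}

Toward a contradiction, assume L is regular with pumping length p.
Take w = 0^p 1^{3p+2}. Then w ∈ L and |w| = 4p+2 ≥ p.
The pumping lemma gives a decomposition w = xyz where |xy| ≤ p and |y| > 0.
The first p characters of w are 0's, so xy (and hence y) consists only of 0's. Write y = 0^k, 1 ≤ k ≤ p.
Pump with i = 2: xy^2z = 0^{p+k} 1^{3p+2}. For this to lie in L we would need 3p+2 = 3(p+k)+2, which forces k = 0. But k ≥ 1, so xy^2z ∉ L.
This is a contradiction; hence L is not regular.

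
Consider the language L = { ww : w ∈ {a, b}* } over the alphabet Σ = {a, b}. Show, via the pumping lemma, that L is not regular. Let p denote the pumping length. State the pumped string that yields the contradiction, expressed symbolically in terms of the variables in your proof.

a^{p+k} b^p a^p b^p

Assume L is regular; let p be its pumping constant.
Take w = a^p b^p a^p b^p = uu where u = a^pb^p; then w ∈ L and |w| = 4p ≥ p.
Write w = xyz as guaranteed by the lemma, with |xy| ≤ p and y is nonempty.
Since the first p symbols of w are all a's and |xy| ≤ p, y lies entirely in the leading a-block: y = a^k for some k with 1 ≤ k ≤ p.
Pump with i = 2: xy^2z = a^{p+k} b^p a^p b^p, of length 4p+k. Suppose this equals vv. The string starts with a and ends with b, so v does too; thus the boundary between the two copies of v is a b→a transition. There is exactly one such transition, at position 2p+k, so |v| = 2p+k and |vv| = 4p+2k ≠ 4p+k since k ≥ 1. So xy^2z ∉ L.
Contradiction. Therefore L is not regular.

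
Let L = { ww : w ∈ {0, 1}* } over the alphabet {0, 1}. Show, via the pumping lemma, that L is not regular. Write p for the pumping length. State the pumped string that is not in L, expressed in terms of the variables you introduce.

Assume L is regular. Let p be the pumping length given by the pumping lemma.
Take w = 0^p 1^p 0^p 1^p = uu where u = 0^p1^p; then w ∈ L and |w| = 4p ≥ p.
Write w = xyz as guaranteed by the lemma, with |xy| ≤ p and y is nonempty.
Since the first p symbols of w are all 0's and |xy| ≤ p, y lies entirely in the leading 0-block: y = 0^k for some k with 1 ≤ k ≤ p.
Pump with i = 2: xy^2z = 0^{p+k} 1^p 0^p 1^p, of length 4p+k. Suppose this equals vv. The string starts with 0 and ends with 1, so v does too; thus the boundary between the two copies of v is a 1→0 transition. There is exactly one such transition, at position 2p+k, so |v| = 2p+k and |vv| = 4p+2k ≠ 4p+k since k ≥ 1. So xy^2z ∉ L.
Contradiction. Therefore L is not regular.

0^{p+k} 1^p 0^p 1^p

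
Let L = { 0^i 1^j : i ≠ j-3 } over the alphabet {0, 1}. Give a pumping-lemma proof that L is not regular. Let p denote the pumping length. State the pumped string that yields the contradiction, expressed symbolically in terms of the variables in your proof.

Suppose for contradiction that L is regular, and let p be the pumping length.
Choose w = 0^p 1^{p+p!+3}. Since p ≠ (p+p!+3)-3 = p+p!, w ∈ L; and |w| ≥ p.
By the pumping lemma, w = xyz with |xy| ≤ p and |y| ≥ 1.
Since the first p symbols of w are all 0's and |xy| ≤ p, y lies entirely in the leading 0-block: y = 0^k for some k with 1 ≤ k ≤ p.
Since 1 ≤ k ≤ p, k divides p!; set t = 1 + p!/k. Then xy^t z has p + (p!/k)·k = p + p! copies of 0. Now the 0-count is p+p! and (1-count)-3 = (p+p!+3)-3 = p+p!, so i ≠ j-3 fails. So xy^t z = 0^{p+p!} 1^{p+p!+3} ∉ L.
This is a contradiction; hence L is not regular.

0^{p+p!} 1^{p+p!+3}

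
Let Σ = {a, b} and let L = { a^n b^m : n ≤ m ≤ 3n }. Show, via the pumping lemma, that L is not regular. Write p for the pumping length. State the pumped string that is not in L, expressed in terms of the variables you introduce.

a^{p+k} b^p

Assume L is regular; let p be its pumping constant.
Take w = a^p b^p ∈ L (since p ≤ p ≤ 3p), with |w| = 2p ≥ p.
Write w = xyz as guaranteed by the lemma, with |xy| ≤ p and y is nonempty.
Because |xy| ≤ p and w begins with p copies of a, we have y = a^k with 1 ≤ k ≤ p.
Pump with i = 2: xy^2z = a^{p+k} b^p. Now n = p+k > p = m, so the condition n ≤ m fails. Thus xy^2z ∉ L.
This is a contradiction; hence L is not regular.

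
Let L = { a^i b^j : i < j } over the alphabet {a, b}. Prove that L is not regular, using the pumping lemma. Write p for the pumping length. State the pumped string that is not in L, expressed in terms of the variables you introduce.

a^{p+k} b^{p+1}

Assume L is regular; let p be its pumping constant.
Choose w = a^p b^{p+1} ∈ L, with |w| = 2p+1 ≥ p.
By the pumping lemma, w = xyz with |xy| ≤ p and |y| ≥ 1.
Because |xy| ≤ p and w begins with p copies of a, we have y = a^k with 1 ≤ k ≤ p.
Consider xy^2z = a^{p+k} b^{p+1}. Since k ≥ 1, the a-count p+k is at least p+1, so i < j fails; thus xy^2z ∉ L.
This is a contradiction; hence L is not regular.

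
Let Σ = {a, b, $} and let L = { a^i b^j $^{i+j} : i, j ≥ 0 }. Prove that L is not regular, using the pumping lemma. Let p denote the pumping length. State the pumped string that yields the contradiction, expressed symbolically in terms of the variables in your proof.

Assume L is regular; let p be its pumping constant.
Take w = a^p b^p $^{2p} ∈ L (with i=j=p, i+j=2p), |w| = 4p ≥ p.
The pumping lemma gives a decomposition w = xyz where |xy| ≤ p and |y| ≥ 1.
Because |xy| ≤ p and w begins with p copies of a, we have y = a^k with 1 ≤ k ≤ p.
Consider xy^2z = a^{p+k} b^p $^{2p}. Now the a- and b-counts sum to 2p+k, but the $-count is 2p ≠ 2p+k. So xy^2z ∉ L.
This contradicts the pumping lemma, so L is not regular.

a^{p+k} b^p $^{2p}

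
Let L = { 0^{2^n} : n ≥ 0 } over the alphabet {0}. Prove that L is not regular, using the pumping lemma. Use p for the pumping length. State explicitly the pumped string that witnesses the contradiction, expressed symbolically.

0^{2^p+k}

Assume L is regular. Let p be the pumping length given by the pumping lemma.
Take w = 0^{2^p} ∈ L with |w| = 2^p ≥ p.
The pumping lemma gives a decomposition w = xyz where |xy| ≤ p and y is nonempty.
Then y = 0^k for some k with 1 ≤ k ≤ p.
Pump with i = 2: xy^2z = 0^{2^p+k}. Since 1 ≤ k ≤ p < 2^p, we have 2^p < 2^p+k < 2^{p+1}, so 2^p+k is not a power of 2. So xy^2z ∉ L.
This is a contradiction; hence L is not regular.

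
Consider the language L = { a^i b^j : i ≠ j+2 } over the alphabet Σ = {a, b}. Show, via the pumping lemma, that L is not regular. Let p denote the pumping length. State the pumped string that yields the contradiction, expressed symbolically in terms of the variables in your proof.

Suppose for contradiction that L is regular, and let p be the pumping length.
Choose w = a^p b^{p+p!-2}. Since p ≠ (p+p!-2)+2 = p+p!, w ∈ L; and |w| ≥ p.
The pumping lemma gives a decomposition w = xyz where |xy| ≤ p and |y| > 0.
The first p characters of w are a's, so xy (and hence y) consists only of a's. Write y = a^k, 1 ≤ k ≤ p.
Since 1 ≤ k ≤ p, k divides p!; set t = 1 + p!/k. Then xy^t z has p + (p!/k)·k = p + p! copies of a. Now the a-count is p+p! and (b-count)+2 = (p+p!-2)+2 = p+p!, so i ≠ j+2 fails. So xy^t z = a^{p+p!} b^{p+p!-2} ∉ L.
This is a contradiction; hence L is not regular.

a^{p+p!} b^{p+p!-2}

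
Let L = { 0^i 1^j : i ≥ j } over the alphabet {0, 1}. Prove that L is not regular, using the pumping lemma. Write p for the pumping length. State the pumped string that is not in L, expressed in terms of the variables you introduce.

0^{p-k} 1^p

Toward a contradiction, assume L is regular with pumping length p.
Choose w = 0^p 1^p ∈ L, with |w| = 2p ≥ p.
Write w = xyz as guaranteed by the lemma, with |xy| ≤ p and |y| > 0.
Because |xy| ≤ p and w begins with p copies of 0, we have y = 0^k with 1 ≤ k ≤ p.
Consider xy^0z = xz = 0^{p-k} 1^p. Since k ≥ 1, the 0-count p-k is less than p, so i ≥ j fails; thus xz ∉ L.
Contradiction. Therefore L is not regular.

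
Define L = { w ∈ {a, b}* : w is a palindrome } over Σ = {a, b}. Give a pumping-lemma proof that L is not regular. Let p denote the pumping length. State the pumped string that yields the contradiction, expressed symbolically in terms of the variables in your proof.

Toward a contradiction, assume L is regular with pumping length p.
Take w = a^p b a^p, a palindrome of length 2p+1 ≥ p.
By the pumping lemma, w = xyz with |xy| ≤ p and |y| ≥ 1.
Since the first p symbols of w are all a's and |xy| ≤ p, y lies entirely in the leading a-block: y = a^k for some k with 1 ≤ k ≤ p.
Pump with i = 2: xy^2z = a^{p+k} b a^p. Its reverse is a^p b a^{p+k}, which differs from xy^2z since k ≥ 1. So xy^2z is not a palindrome and xy^2z ∉ L.
This contradicts the pumping lemma, so L is not regular.

a^{p+k} b a^p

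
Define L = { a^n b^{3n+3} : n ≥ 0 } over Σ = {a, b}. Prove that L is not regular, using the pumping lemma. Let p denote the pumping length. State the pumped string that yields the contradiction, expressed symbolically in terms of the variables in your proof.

Assume L is regular; let p be its pumping constant.
Choose w = a^p b^{3p+3}, which is in L with |w| = 4p+3 ≥ p.
By the pumping lemma, w = xyz with |xy| ≤ p and y is nonempty.
Because |xy| ≤ p and w begins with p copies of a, we have y = a^k with 1 ≤ k ≤ p.
Pump with i = 2: xy^2z = a^{p+k} b^{3p+3}. For this to lie in L we would need 3p+3 = 3(p+k)+3, which forces k = 0. But k ≥ 1, so xy^2z ∉ L.
Contradiction. Therefore L is not regular.

a^{p+k} b^{3p+3}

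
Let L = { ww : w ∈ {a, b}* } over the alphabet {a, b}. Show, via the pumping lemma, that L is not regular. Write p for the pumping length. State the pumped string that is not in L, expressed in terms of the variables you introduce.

Assume L is regular; let p be its pumping constant.
Take w = a^p b^p a^p b^p = uu where u = a^pb^p; then w ∈ L and |w| = 4p ≥ p.
By the pumping lemma, w = xyz with |xy| ≤ p and |y| > 0.
The first p characters of w are a's, so xy (and hence y) consists only of a's. Write y = a^k, 1 ≤ k ≤ p.
Pump with i = 2: xy^2z = a^{p+k} b^p a^p b^p, of length 4p+k. Suppose this equals vv. The string starts with a and ends with b, so v does too; thus the boundary between the two copies of v is a b→a transition. There is exactly one such transition, at position 2p+k, so |v| = 2p+k and |vv| = 4p+2k ≠ 4p+k since k ≥ 1. So xy^2z ∉ L.
This is a contradiction; hence L is not regular.

a^{p+k} b^p a^p b^p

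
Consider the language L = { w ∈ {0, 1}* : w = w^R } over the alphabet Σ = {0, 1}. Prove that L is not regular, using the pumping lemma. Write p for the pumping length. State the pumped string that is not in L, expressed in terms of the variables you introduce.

0^{p+k} 1 0^p

Toward a contradiction, assume L is regular with pumping length p.
Take w = 0^p 1 0^p, a palindrome of length 2p+1 ≥ p.
By the pumping lemma, w = xyz with |xy| ≤ p and y is nonempty.
Because |xy| ≤ p and w begins with p copies of 0, we have y = 0^k with 1 ≤ k ≤ p.
Pump with i = 2: xy^2z = 0^{p+k} 1 0^p. Its reverse is 0^p 1 0^{p+k}, which differs from xy^2z since k ≥ 1. So xy^2z is not a palindrome and xy^2z ∉ L.
This contradicts the pumping lemma, so L is not regular.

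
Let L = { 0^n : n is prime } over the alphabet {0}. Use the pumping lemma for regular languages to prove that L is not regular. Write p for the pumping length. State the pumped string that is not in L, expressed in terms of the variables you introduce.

0^{q(1+k)}

Suppose for contradiction that L is regular, and let p be the pumping length.
Let q be a prime with q ≥ p+2 (infinitely many primes exist), and take w = 0^q ∈ L with |w| = q ≥ p.
The pumping lemma gives a decomposition w = xyz where |xy| ≤ p and |y| ≥ 1.
Then y = 0^k for some k with 1 ≤ k ≤ p.
Since 1 ≤ k ≤ p, |xz| = q-k. Pump with i = q+1: |xy^{q+1}z| = (q-k)+(q+1)k = q+qk = q(1+k), which is composite (both factors ≥ 2). So xy^{q+1}z = 0^{q(1+k)} ∉ L.
This contradicts the pumping lemma, so L is not regular.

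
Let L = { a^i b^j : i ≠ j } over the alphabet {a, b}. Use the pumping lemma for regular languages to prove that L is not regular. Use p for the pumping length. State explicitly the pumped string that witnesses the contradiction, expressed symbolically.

a^{p+p!} b^{p+p!}

Assume L is regular. Let p be the pumping length given by the pumping lemma.
Choose w = a^p b^{p+p!}. Since p ≠ p+p!, w ∈ L; and |w| ≥ p.
By the pumping lemma, w = xyz with |xy| ≤ p and y is nonempty.
Because |xy| ≤ p and w begins with p copies of a, we have y = a^k with 1 ≤ k ≤ p.
Since 1 ≤ k ≤ p, k divides p!; set t = 1 + p!/k. Then xy^t z has p + (p!/k)·k = p + p! copies of a. Now the a-count equals the b-count, so i ≠ j fails. So xy^t z = a^{p+p!} b^{p+p!} ∉ L.
This is a contradiction; hence L is not regular.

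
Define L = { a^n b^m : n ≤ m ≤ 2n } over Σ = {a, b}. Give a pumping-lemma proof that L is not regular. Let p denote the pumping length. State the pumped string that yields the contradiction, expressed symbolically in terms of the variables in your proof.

a^{p+k} b^p

Assume L is regular; let p be its pumping constant.
Take w = a^p b^p ∈ L (since p ≤ p ≤ 2p), with |w| = 2p ≥ p.
Write w = xyz as guaranteed by the lemma, with |xy| ≤ p and |y| > 0.
Because |xy| ≤ p and w begins with p copies of a, we have y = a^k with 1 ≤ k ≤ p.
Pump with i = 2: xy^2z = a^{p+k} b^p. Now n = p+k > p = m, so the condition n ≤ m fails. Thus xy^2z ∉ L.
Contradiction. Therefore L is not regular.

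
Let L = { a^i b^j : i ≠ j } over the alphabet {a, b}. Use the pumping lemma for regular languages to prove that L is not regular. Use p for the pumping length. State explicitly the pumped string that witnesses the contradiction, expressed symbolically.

a^{p+p!} b^{p+p!}

Assume L is regular. Let p be the pumping length given by the pumping lemma.
Choose w = a^p b^{p+p!}. Since p ≠ p+p!, w ∈ L; and |w| ≥ p.
Write w = xyz as guaranteed by the lemma, with |xy| ≤ p and |y| ≥ 1.
The first p characters of w are a's, so xy (and hence y) consists only of a's. Write y = a^k, 1 ≤ k ≤ p.
Since 1 ≤ k ≤ p, k divides p!; set t = 1 + p!/k. Then xy^t z has p + (p!/k)·k = p + p! copies of a. Now the a-count equals the b-count, so i ≠ j fails. So xy^t z = a^{p+p!} b^{p+p!} ∉ L.
Contradiction. Therefore L is not regular.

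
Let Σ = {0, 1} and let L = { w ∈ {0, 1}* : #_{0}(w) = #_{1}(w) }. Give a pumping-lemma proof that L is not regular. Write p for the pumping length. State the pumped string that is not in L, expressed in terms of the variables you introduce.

Assume L is regular. Let p be the pumping length given by the pumping lemma.
Choose w = 0^p 1^p ∈ L with |w| = 2p ≥ p.
By the pumping lemma, w = xyz with |xy| ≤ p and |y| ≥ 1.
The first p characters of w are 0's, so xy (and hence y) consists only of 0's. Write y = 0^k, 1 ≤ k ≤ p.
Pump with i = 2: xy^2z = 0^{p+k} 1^p has p+k occurrences of 0 but only p of 1. Since k ≥ 1 the counts differ, so xy^2z ∉ L.
Contradiction. Therefore L is not regular.

0^{p+k} 1^p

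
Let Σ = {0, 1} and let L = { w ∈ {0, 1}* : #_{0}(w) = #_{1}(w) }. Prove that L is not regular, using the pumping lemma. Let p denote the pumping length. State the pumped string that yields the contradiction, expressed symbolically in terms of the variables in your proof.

Toward a contradiction, assume L is regular with pumping length p.
Choose w = 0^p 1^p ∈ L with |w| = 2p ≥ p.
Write w = xyz as guaranteed by the lemma, with |xy| ≤ p and |y| > 0.
The first p characters of w are 0's, so xy (and hence y) consists only of 0's. Write y = 0^k, 1 ≤ k ≤ p.
Pump with i = 2: xy^2z = 0^{p+k} 1^p has p+k occurrences of 0 but only p of 1. Since k ≥ 1 the counts differ, so xy^2z ∉ L.
Contradiction. Therefore L is not regular.

0^{p+k} 1^p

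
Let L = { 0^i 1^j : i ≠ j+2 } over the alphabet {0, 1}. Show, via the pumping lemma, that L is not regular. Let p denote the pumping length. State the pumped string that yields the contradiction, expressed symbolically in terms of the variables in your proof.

Suppose for contradiction that L is regular, and let p be the pumping length.
Choose w = 0^p 1^{p+p!-2}. Since p ≠ (p+p!-2)+2 = p+p!, w ∈ L; and |w| ≥ p.
The pumping lemma gives a decomposition w = xyz where |xy| ≤ p and |y| ≥ 1.
Since the first p symbols of w are all 0's and |xy| ≤ p, y lies entirely in the leading 0-block: y = 0^k for some k with 1 ≤ k ≤ p.
Since 1 ≤ k ≤ p, k divides p!; set t = 1 + p!/k. Then xy^t z has p + (p!/k)·k = p + p! copies of 0. Now the 0-count is p+p! and (1-count)+2 = (p+p!-2)+2 = p+p!, so i ≠ j+2 fails. So xy^t z = 0^{p+p!} 1^{p+p!-2} ∉ L.
This is a contradiction; hence L is not regular.

0^{p+p!} 1^{p+p!-2}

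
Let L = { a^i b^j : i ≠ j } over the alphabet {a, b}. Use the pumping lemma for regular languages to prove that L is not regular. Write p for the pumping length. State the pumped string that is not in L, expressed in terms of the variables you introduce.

a^{p+p!} b^{p+p!}

Toward a contradiction, assume L is regular with pumping length p.
Choose w = a^p b^{p+p!}. Since p ≠ p+p!, w ∈ L; and |w| ≥ p.
The pumping lemma gives a decomposition w = xyz where |xy| ≤ p and y is nonempty.
Since the first p symbols of w are all a's and |xy| ≤ p, y lies entirely in the leading a-block: y = a^k for some k with 1 ≤ k ≤ p.
Since 1 ≤ k ≤ p, k divides p!; set t = 1 + p!/k. Then xy^t z has p + (p!/k)·k = p + p! copies of a. Now the a-count equals the b-count, so i ≠ j fails. So xy^t z = a^{p+p!} b^{p+p!} ∉ L.
Contradiction. Therefore L is not regular.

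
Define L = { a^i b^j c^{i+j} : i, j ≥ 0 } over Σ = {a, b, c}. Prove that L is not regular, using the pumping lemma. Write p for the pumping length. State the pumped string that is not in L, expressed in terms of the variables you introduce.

a^{p+k} b^p c^{2p}

Assume L is regular; let p be its pumping constant.
Take w = a^p b^p c^{2p} ∈ L (with i=j=p, i+j=2p), |w| = 4p ≥ p.
By the pumping lemma, w = xyz with |xy| ≤ p and |y| ≥ 1.
Because |xy| ≤ p and w begins with p copies of a, we have y = a^k with 1 ≤ k ≤ p.
Consider xy^2z = a^{p+k} b^p c^{2p}. Now the a- and b-counts sum to 2p+k, but the c-count is 2p ≠ 2p+k. So xy^2z ∉ L.
Contradiction. Therefore L is not regular.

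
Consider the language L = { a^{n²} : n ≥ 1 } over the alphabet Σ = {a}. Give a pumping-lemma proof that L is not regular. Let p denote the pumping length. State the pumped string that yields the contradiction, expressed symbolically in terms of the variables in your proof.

a^{p²+k}

Suppose for contradiction that L is regular, and let p be the pumping length.
Take w = a^{p²} ∈ L with |w| = p² ≥ p.
By the pumping lemma, w = xyz with |xy| ≤ p and |y| ≥ 1.
Then y = a^k for some k with 1 ≤ k ≤ p.
Pump with i = 2: xy^2z = a^{p²+k}. Since 1 ≤ k ≤ p, p² < p²+k ≤ p²+p < (p+1)², so p²+k lies strictly between consecutive squares and is not a perfect square. So xy^2z ∉ L.
Contradiction. Therefore L is not regular.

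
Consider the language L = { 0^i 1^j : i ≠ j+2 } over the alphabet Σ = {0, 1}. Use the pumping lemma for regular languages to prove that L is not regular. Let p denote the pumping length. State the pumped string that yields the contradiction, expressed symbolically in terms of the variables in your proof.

0^{p+p!} 1^{p+p!-2}

Toward a contradiction, assume L is regular with pumping length p.
Choose w = 0^p 1^{p+p!-2}. Since p ≠ (p+p!-2)+2 = p+p!, w ∈ L; and |w| ≥ p.
By the pumping lemma, w = xyz with |xy| ≤ p and |y| ≥ 1.
The first p characters of w are 0's, so xy (and hence y) consists only of 0's. Write y = 0^k, 1 ≤ k ≤ p.
Since 1 ≤ k ≤ p, k divides p!; set t = 1 + p!/k. Then xy^t z has p + (p!/k)·k = p + p! copies of 0. Now the 0-count is p+p! and (1-count)+2 = (p+p!-2)+2 = p+p!, so i ≠ j+2 fails. So xy^t z = 0^{p+p!} 1^{p+p!-2} ∉ L.
This is a contradiction; hence L is not regular.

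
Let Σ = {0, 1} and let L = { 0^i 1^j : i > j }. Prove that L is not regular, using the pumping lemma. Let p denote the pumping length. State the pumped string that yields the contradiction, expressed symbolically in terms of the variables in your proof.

0^{p+1-k} 1^p

Toward a contradiction, assume L is regular with pumping length p.
Choose w = 0^{p+1} 1^p ∈ L, with |w| = 2p+1 ≥ p.
The pumping lemma gives a decomposition w = xyz where |xy| ≤ p and |y| > 0.
Since the first p symbols of w are all 0's and |xy| ≤ p, y lies entirely in the leading 0-block: y = 0^k for some k with 1 ≤ k ≤ p.
Consider xy^0z = xz = 0^{p+1-k} 1^p. Since k ≥ 1, the 0-count p+1-k is at most p, so i > j fails; thus xz ∉ L.
Contradiction. Therefore L is not regular.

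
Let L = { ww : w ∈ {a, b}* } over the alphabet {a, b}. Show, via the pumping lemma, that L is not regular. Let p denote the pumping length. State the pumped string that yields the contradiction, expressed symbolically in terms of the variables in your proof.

Assume L is regular. Let p be the pumping length given by the pumping lemma.
Take w = a^p b^p a^p b^p = uu where u = a^pb^p; then w ∈ L and |w| = 4p ≥ p.
By the pumping lemma, w = xyz with |xy| ≤ p and y is nonempty.
The first p characters of w are a's, so xy (and hence y) consists only of a's. Write y = a^k, 1 ≤ k ≤ p.
Pump with i = 2: xy^2z = a^{p+k} b^p a^p b^p, of length 4p+k. Suppose this equals vv. The string starts with a and ends with b, so v does too; thus the boundary between the two copies of v is a b→a transition. There is exactly one such transition, at position 2p+k, so |v| = 2p+k and |vv| = 4p+2k ≠ 4p+k since k ≥ 1. So xy^2z ∉ L.
This contradicts the pumping lemma, so L is not regular.

a^{p+k} b^p a^p b^p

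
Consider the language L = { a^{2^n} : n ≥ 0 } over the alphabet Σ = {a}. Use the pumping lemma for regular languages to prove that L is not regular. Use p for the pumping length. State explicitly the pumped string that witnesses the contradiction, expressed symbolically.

Toward a contradiction, assume L is regular with pumping length p.
Take w = a^{2^p} ∈ L with |w| = 2^p ≥ p.
The pumping lemma gives a decomposition w = xyz where |xy| ≤ p and y is nonempty.
Then y = a^k for some k with 1 ≤ k ≤ p.
Pump with i = 2: xy^2z = a^{2^p+k}. Since 1 ≤ k ≤ p < 2^p, we have 2^p < 2^p+k < 2^{p+1}, so 2^p+k is not a power of 2. So xy^2z ∉ L.
Contradiction. Therefore L is not regular.

a^{2^p+k}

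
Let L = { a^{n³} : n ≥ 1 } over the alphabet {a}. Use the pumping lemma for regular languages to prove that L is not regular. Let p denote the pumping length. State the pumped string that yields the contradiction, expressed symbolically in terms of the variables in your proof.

Suppose for contradiction that L is regular, and let p be the pumping length.
Take w = a^{p³} ∈ L with |w| = p³ ≥ p.
By the pumping lemma, w = xyz with |xy| ≤ p and |y| > 0.
Then y = a^k for some k with 1 ≤ k ≤ p.
Pump with i = 2: xy^2z = a^{p³+k}. Since 1 ≤ k ≤ p, p³ < p³+k ≤ p³+p < p³+3p²+3p+1 = (p+1)³, so p³+k is not a perfect cube. So xy^2z ∉ L.
This contradicts the pumping lemma, so L is not regular.

a^{p³+k}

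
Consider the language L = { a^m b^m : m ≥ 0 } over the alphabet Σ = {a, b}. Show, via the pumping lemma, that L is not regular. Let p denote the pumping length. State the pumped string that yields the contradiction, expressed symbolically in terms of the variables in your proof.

Suppose for contradiction that L is regular, and let p be the pumping length.
Let w = a^p b^p ∈ L; note |w| = 2p ≥ p.
The pumping lemma gives a decomposition w = xyz where |xy| ≤ p and |y| ≥ 1.
The first p characters of w are a's, so xy (and hence y) consists only of a's. Write y = a^k, 1 ≤ k ≤ p.
Pump with i = 2: xy^2z = a^{p+k} b^p. For this to lie in L we would need p = p+k, which forces k = 0. But k ≥ 1, so xy^2z ∉ L.
This contradicts the pumping lemma, so L is not regular.

a^{p+k} b^p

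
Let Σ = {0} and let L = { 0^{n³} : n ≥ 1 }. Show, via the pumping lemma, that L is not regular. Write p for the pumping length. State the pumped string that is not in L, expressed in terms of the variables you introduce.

Suppose for contradiction that L is regular, and let p be the pumping length.
Take w = 0^{p³} ∈ L with |w| = p³ ≥ p.
The pumping lemma gives a decomposition w = xyz where |xy| ≤ p and |y| > 0.
Then y = 0^k for some k with 1 ≤ k ≤ p.
Pump with i = 2: xy^2z = 0^{p³+k}. Since 1 ≤ k ≤ p, p³ < p³+k ≤ p³+p < p³+3p²+3p+1 = (p+1)³, so p³+k is not a perfect cube. So xy^2z ∉ L.
This is a contradiction; hence L is not regular.

0^{p³+k}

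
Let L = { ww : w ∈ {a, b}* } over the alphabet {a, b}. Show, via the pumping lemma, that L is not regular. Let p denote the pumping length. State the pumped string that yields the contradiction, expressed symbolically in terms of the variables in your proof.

a^{p+k} b^p a^p b^p

Assume L is regular. Let p be the pumping length given by the pumping lemma.
Take w = a^p b^p a^p b^p = uu where u = a^pb^p; then w ∈ L and |w| = 4p ≥ p.
By the pumping lemma, w = xyz with |xy| ≤ p and y is nonempty.
Because |xy| ≤ p and w begins with p copies of a, we have y = a^k with 1 ≤ k ≤ p.
Pump with i = 2: xy^2z = a^{p+k} b^p a^p b^p, of length 4p+k. Suppose this equals vv. The string starts with a and ends with b, so v does too; thus the boundary between the two copies of v is a b→a transition. There is exactly one such transition, at position 2p+k, so |v| = 2p+k and |vv| = 4p+2k ≠ 4p+k since k ≥ 1. So xy^2z ∉ L.
Contradiction. Therefore L is not regular.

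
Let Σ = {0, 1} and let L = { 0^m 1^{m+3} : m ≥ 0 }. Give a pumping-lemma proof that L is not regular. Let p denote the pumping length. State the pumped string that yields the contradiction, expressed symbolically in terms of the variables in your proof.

0^{p+k} 1^{p+3}

Suppose for contradiction that L is regular, and let p be the pumping length.
Take w = 0^p 1^{p+3}. Then w ∈ L and |w| = 2p+3 ≥ p.
The pumping lemma gives a decomposition w = xyz where |xy| ≤ p and |y| > 0.
The first p characters of w are 0's, so xy (and hence y) consists only of 0's. Write y = 0^k, 1 ≤ k ≤ p.
Pump with i = 2: xy^2z = 0^{p+k} 1^{p+3}. For this to lie in L we would need p+3 = (p+k)+3, which forces k = 0. But k ≥ 1, so xy^2z ∉ L.
This is a contradiction; hence L is not regular.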